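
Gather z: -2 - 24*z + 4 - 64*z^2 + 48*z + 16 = -64*z^2 + 24*z + 18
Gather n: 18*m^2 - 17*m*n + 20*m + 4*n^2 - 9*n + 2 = 18*m^2 + 20*m + 4*n^2 + n*(-17*m - 9) + 2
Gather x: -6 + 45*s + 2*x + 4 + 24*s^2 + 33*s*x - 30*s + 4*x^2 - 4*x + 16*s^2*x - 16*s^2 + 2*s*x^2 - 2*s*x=8*s^2 + 15*s + x^2*(2*s + 4) + x*(16*s^2 + 31*s - 2) - 2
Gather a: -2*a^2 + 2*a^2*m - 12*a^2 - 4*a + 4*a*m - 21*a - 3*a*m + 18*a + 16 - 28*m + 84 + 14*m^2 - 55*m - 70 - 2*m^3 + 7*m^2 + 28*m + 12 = a^2*(2*m - 14) + a*(m - 7) - 2*m^3 + 21*m^2 - 55*m + 42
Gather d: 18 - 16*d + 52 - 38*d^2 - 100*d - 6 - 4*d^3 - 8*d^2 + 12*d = -4*d^3 - 46*d^2 - 104*d + 64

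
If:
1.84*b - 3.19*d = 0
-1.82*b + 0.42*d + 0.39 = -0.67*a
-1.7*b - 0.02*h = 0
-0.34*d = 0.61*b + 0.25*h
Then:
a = -0.58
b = 0.00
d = 0.00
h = 0.00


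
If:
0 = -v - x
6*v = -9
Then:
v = -3/2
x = 3/2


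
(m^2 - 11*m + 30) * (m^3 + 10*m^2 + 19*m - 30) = m^5 - m^4 - 61*m^3 + 61*m^2 + 900*m - 900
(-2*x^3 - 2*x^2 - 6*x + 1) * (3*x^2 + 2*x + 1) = -6*x^5 - 10*x^4 - 24*x^3 - 11*x^2 - 4*x + 1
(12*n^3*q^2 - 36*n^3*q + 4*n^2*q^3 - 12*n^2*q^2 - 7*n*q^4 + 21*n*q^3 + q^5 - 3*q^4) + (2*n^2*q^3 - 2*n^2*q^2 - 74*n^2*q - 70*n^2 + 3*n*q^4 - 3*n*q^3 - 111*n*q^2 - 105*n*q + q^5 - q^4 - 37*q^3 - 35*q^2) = 12*n^3*q^2 - 36*n^3*q + 6*n^2*q^3 - 14*n^2*q^2 - 74*n^2*q - 70*n^2 - 4*n*q^4 + 18*n*q^3 - 111*n*q^2 - 105*n*q + 2*q^5 - 4*q^4 - 37*q^3 - 35*q^2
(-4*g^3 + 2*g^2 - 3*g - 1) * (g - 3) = -4*g^4 + 14*g^3 - 9*g^2 + 8*g + 3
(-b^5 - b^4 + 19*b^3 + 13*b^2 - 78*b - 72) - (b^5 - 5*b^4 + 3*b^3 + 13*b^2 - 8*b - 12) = -2*b^5 + 4*b^4 + 16*b^3 - 70*b - 60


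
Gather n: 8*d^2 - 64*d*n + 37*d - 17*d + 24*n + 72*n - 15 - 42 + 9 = 8*d^2 + 20*d + n*(96 - 64*d) - 48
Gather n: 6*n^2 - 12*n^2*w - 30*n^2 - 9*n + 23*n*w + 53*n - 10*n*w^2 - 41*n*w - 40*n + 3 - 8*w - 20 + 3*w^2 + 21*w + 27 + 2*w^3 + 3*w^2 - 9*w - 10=n^2*(-12*w - 24) + n*(-10*w^2 - 18*w + 4) + 2*w^3 + 6*w^2 + 4*w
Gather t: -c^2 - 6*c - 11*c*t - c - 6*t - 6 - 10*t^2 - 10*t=-c^2 - 7*c - 10*t^2 + t*(-11*c - 16) - 6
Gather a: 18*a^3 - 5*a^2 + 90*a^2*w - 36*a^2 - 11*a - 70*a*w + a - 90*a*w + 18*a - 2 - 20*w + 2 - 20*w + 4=18*a^3 + a^2*(90*w - 41) + a*(8 - 160*w) - 40*w + 4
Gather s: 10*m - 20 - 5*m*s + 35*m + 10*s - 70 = 45*m + s*(10 - 5*m) - 90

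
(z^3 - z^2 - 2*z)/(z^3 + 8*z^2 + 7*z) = (z - 2)/(z + 7)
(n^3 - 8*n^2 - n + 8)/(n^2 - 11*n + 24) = (n^2 - 1)/(n - 3)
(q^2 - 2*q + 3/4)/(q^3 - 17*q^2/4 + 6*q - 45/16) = 4*(2*q - 1)/(8*q^2 - 22*q + 15)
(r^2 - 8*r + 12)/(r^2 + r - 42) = (r - 2)/(r + 7)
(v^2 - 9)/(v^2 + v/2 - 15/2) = 2*(v - 3)/(2*v - 5)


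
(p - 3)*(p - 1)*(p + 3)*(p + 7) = p^4 + 6*p^3 - 16*p^2 - 54*p + 63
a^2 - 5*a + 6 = (a - 3)*(a - 2)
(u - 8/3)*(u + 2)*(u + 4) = u^3 + 10*u^2/3 - 8*u - 64/3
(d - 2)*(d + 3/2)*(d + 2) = d^3 + 3*d^2/2 - 4*d - 6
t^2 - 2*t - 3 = (t - 3)*(t + 1)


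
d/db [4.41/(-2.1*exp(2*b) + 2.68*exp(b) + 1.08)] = (18.522*exp(b) - 11.8188)*exp(b)/(-2.1*exp(2*b) + 2.68*exp(b) + 1.08)^2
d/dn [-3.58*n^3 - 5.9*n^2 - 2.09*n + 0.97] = -10.74*n^2 - 11.8*n - 2.09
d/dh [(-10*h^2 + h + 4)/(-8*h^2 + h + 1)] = (-2*h^2 + 44*h - 3)/(64*h^4 - 16*h^3 - 15*h^2 + 2*h + 1)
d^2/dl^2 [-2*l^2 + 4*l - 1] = -4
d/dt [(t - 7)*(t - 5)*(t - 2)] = 3*t^2 - 28*t + 59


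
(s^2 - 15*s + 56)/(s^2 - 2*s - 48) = (s - 7)/(s + 6)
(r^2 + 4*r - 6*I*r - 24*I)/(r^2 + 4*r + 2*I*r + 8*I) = (r - 6*I)/(r + 2*I)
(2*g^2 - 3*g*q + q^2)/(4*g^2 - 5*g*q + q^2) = (-2*g + q)/(-4*g + q)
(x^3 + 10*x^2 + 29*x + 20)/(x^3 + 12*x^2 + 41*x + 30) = (x + 4)/(x + 6)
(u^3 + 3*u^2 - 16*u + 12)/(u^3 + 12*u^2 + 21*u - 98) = (u^2 + 5*u - 6)/(u^2 + 14*u + 49)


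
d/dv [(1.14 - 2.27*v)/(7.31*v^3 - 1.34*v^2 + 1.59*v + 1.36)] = (33.1874*v^3 - 28.042*v^2 + 3.0552*v - 4.8998)/(53.4361*v^6 - 19.5908*v^5 + 25.0414*v^4 + 15.622*v^3 - 1.1167*v^2 + 4.3248*v + 1.8496)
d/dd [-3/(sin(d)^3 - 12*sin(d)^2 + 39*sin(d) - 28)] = 9*(sin(d)^2 - 8*sin(d) + 13)*cos(d)/(sin(d)^3 - 12*sin(d)^2 + 39*sin(d) - 28)^2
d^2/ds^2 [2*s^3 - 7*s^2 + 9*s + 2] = 12*s - 14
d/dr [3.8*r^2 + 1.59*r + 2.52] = 7.6*r + 1.59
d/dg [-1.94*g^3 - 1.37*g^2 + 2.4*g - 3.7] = -5.82*g^2 - 2.74*g + 2.4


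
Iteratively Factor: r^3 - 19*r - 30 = (r + 2)*(r^2 - 2*r - 15) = (r - 5)*(r + 2)*(r + 3)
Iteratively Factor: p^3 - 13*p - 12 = (p + 1)*(p^2 - p - 12) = (p - 4)*(p + 1)*(p + 3)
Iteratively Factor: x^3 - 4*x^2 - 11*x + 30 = (x - 5)*(x^2 + x - 6) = (x - 5)*(x + 3)*(x - 2)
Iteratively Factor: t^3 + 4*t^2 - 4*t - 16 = (t + 4)*(t^2 - 4) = (t - 2)*(t + 4)*(t + 2)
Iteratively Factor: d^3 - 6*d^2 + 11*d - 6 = (d - 3)*(d^2 - 3*d + 2) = (d - 3)*(d - 2)*(d - 1)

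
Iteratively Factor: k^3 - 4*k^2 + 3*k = (k - 1)*(k^2 - 3*k) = k*(k - 1)*(k - 3)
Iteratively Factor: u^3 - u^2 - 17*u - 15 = (u - 5)*(u^2 + 4*u + 3) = (u - 5)*(u + 3)*(u + 1)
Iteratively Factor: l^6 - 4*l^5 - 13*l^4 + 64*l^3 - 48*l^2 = (l)*(l^5 - 4*l^4 - 13*l^3 + 64*l^2 - 48*l) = l^2*(l^4 - 4*l^3 - 13*l^2 + 64*l - 48) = l^2*(l - 3)*(l^3 - l^2 - 16*l + 16) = l^2*(l - 3)*(l + 4)*(l^2 - 5*l + 4) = l^2*(l - 4)*(l - 3)*(l + 4)*(l - 1)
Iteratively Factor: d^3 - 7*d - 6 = (d - 3)*(d^2 + 3*d + 2) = (d - 3)*(d + 1)*(d + 2)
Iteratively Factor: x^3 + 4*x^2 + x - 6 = (x + 3)*(x^2 + x - 2) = (x + 2)*(x + 3)*(x - 1)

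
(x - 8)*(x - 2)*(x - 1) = x^3 - 11*x^2 + 26*x - 16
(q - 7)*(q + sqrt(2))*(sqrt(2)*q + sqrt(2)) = sqrt(2)*q^3 - 6*sqrt(2)*q^2 + 2*q^2 - 12*q - 7*sqrt(2)*q - 14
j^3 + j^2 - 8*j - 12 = (j - 3)*(j + 2)^2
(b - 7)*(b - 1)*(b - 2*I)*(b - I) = b^4 - 8*b^3 - 3*I*b^3 + 5*b^2 + 24*I*b^2 + 16*b - 21*I*b - 14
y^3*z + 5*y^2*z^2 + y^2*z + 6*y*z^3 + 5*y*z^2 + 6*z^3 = (y + 2*z)*(y + 3*z)*(y*z + z)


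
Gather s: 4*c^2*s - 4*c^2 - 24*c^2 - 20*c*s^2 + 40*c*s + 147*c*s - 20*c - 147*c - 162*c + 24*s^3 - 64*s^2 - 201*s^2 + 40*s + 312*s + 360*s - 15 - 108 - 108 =-28*c^2 - 329*c + 24*s^3 + s^2*(-20*c - 265) + s*(4*c^2 + 187*c + 712) - 231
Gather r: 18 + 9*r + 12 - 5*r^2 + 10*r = -5*r^2 + 19*r + 30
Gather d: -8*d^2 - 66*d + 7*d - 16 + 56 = -8*d^2 - 59*d + 40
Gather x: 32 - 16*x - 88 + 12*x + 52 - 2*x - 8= -6*x - 12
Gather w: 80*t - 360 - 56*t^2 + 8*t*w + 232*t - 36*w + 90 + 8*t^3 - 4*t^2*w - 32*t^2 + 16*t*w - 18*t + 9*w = 8*t^3 - 88*t^2 + 294*t + w*(-4*t^2 + 24*t - 27) - 270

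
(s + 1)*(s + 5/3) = s^2 + 8*s/3 + 5/3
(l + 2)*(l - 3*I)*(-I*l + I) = -I*l^3 - 3*l^2 - I*l^2 - 3*l + 2*I*l + 6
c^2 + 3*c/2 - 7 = (c - 2)*(c + 7/2)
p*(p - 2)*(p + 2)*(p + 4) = p^4 + 4*p^3 - 4*p^2 - 16*p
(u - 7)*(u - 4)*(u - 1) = u^3 - 12*u^2 + 39*u - 28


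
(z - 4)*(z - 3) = z^2 - 7*z + 12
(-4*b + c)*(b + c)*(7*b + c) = -28*b^3 - 25*b^2*c + 4*b*c^2 + c^3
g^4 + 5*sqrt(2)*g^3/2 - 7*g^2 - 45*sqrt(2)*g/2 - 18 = (g - 3)*(g + 3)*(g + sqrt(2)/2)*(g + 2*sqrt(2))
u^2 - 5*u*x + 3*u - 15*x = (u + 3)*(u - 5*x)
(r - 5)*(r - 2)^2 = r^3 - 9*r^2 + 24*r - 20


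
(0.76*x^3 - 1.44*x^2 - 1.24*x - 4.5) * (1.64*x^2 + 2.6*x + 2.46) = 1.2464*x^5 - 0.385599999999999*x^4 - 3.908*x^3 - 14.1464*x^2 - 14.7504*x - 11.07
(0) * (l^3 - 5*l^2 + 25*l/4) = 0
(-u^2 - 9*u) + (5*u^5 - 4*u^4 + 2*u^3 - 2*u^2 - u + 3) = 5*u^5 - 4*u^4 + 2*u^3 - 3*u^2 - 10*u + 3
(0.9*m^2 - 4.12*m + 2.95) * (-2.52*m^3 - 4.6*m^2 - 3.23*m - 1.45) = -2.268*m^5 + 6.2424*m^4 + 8.611*m^3 - 1.5674*m^2 - 3.5545*m - 4.2775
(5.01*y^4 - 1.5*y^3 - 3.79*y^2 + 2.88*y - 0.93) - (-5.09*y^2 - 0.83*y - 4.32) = 5.01*y^4 - 1.5*y^3 + 1.3*y^2 + 3.71*y + 3.39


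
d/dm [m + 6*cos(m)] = 1 - 6*sin(m)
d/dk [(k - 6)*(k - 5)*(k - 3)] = 3*k^2 - 28*k + 63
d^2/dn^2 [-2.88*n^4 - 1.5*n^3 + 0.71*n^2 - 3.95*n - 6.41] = -34.56*n^2 - 9.0*n + 1.42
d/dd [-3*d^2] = -6*d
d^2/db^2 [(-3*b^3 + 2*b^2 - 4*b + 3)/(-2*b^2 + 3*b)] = 2*(31*b^3 - 36*b^2 + 54*b - 27)/(b^3*(8*b^3 - 36*b^2 + 54*b - 27))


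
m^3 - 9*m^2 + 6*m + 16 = (m - 8)*(m - 2)*(m + 1)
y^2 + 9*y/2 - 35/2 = (y - 5/2)*(y + 7)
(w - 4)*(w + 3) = w^2 - w - 12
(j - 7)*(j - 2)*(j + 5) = j^3 - 4*j^2 - 31*j + 70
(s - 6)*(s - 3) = s^2 - 9*s + 18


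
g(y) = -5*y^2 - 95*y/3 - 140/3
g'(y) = -10*y - 95/3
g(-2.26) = -0.64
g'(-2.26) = -9.07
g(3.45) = -215.43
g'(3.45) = -66.17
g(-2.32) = -0.11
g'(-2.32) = -8.47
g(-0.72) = -26.46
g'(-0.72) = -24.47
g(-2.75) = 2.60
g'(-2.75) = -4.17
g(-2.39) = 0.46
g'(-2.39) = -7.77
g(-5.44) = -22.37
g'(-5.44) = 22.73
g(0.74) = -72.84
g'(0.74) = -39.07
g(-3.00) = 3.33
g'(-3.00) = -1.67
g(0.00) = -46.67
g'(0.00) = -31.67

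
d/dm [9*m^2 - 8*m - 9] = 18*m - 8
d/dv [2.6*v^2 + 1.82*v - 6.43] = 5.2*v + 1.82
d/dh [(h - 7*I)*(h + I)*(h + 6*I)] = 3*h^2 + 43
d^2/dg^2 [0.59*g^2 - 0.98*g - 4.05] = 1.18000000000000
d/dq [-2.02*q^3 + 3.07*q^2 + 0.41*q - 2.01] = -6.06*q^2 + 6.14*q + 0.41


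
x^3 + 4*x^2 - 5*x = x*(x - 1)*(x + 5)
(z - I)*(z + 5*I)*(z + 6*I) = z^3 + 10*I*z^2 - 19*z + 30*I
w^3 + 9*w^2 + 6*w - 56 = (w - 2)*(w + 4)*(w + 7)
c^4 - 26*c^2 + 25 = (c - 5)*(c - 1)*(c + 1)*(c + 5)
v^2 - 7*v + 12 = (v - 4)*(v - 3)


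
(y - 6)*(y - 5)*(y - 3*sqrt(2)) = y^3 - 11*y^2 - 3*sqrt(2)*y^2 + 30*y + 33*sqrt(2)*y - 90*sqrt(2)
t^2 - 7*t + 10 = (t - 5)*(t - 2)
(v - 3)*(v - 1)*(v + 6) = v^3 + 2*v^2 - 21*v + 18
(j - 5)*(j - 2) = j^2 - 7*j + 10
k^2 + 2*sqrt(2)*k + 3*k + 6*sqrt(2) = (k + 3)*(k + 2*sqrt(2))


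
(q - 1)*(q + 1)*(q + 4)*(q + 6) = q^4 + 10*q^3 + 23*q^2 - 10*q - 24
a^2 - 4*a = a*(a - 4)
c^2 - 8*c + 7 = (c - 7)*(c - 1)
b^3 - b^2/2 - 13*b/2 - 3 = (b - 3)*(b + 1/2)*(b + 2)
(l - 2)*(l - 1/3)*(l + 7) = l^3 + 14*l^2/3 - 47*l/3 + 14/3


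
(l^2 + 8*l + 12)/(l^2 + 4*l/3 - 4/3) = 3*(l + 6)/(3*l - 2)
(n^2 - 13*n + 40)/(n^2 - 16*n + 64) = (n - 5)/(n - 8)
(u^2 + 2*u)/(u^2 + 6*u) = (u + 2)/(u + 6)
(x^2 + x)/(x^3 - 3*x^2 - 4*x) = 1/(x - 4)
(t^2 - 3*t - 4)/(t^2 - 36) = (t^2 - 3*t - 4)/(t^2 - 36)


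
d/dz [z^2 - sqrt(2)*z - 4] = 2*z - sqrt(2)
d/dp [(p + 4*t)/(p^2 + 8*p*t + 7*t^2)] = (p^2 + 8*p*t + 7*t^2 - 2*(p + 4*t)^2)/(p^2 + 8*p*t + 7*t^2)^2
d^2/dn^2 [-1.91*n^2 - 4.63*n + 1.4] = -3.82000000000000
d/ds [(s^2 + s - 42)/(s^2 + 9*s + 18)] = 4*(2*s^2 + 30*s + 99)/(s^4 + 18*s^3 + 117*s^2 + 324*s + 324)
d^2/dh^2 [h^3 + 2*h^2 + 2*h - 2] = 6*h + 4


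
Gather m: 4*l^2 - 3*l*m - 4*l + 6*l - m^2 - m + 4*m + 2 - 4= 4*l^2 + 2*l - m^2 + m*(3 - 3*l) - 2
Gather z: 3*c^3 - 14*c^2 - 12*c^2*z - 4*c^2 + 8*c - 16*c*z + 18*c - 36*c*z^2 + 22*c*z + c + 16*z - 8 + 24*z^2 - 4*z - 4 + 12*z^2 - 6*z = 3*c^3 - 18*c^2 + 27*c + z^2*(36 - 36*c) + z*(-12*c^2 + 6*c + 6) - 12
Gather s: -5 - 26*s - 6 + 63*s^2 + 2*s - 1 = 63*s^2 - 24*s - 12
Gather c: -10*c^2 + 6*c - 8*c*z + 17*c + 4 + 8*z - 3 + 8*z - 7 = -10*c^2 + c*(23 - 8*z) + 16*z - 6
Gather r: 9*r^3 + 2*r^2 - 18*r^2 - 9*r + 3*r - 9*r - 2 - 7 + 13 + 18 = 9*r^3 - 16*r^2 - 15*r + 22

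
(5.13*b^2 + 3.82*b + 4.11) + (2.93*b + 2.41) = 5.13*b^2 + 6.75*b + 6.52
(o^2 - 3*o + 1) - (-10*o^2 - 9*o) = 11*o^2 + 6*o + 1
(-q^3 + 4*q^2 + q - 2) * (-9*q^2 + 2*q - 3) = 9*q^5 - 38*q^4 + 2*q^3 + 8*q^2 - 7*q + 6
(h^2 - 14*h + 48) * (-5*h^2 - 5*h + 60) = -5*h^4 + 65*h^3 - 110*h^2 - 1080*h + 2880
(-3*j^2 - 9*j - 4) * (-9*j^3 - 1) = 27*j^5 + 81*j^4 + 36*j^3 + 3*j^2 + 9*j + 4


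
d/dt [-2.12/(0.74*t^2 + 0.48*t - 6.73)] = (3.1376*t + 1.0176)/(0.74*t^2 + 0.48*t - 6.73)^2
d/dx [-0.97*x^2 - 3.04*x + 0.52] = -1.94*x - 3.04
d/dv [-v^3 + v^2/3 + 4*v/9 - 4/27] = -3*v^2 + 2*v/3 + 4/9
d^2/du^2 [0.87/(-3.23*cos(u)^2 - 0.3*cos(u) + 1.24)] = (36.306492*(1 - cos(u)^2)^2 + 2.52909*cos(u)^3 + 32.169642*cos(u)^2 - 4.73454*cos(u) - 43.43214)/(3.23*cos(u)^2 + 0.3*cos(u) - 1.24)^3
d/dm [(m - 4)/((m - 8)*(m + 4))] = (-m^2 + 8*m - 48)/(m^4 - 8*m^3 - 48*m^2 + 256*m + 1024)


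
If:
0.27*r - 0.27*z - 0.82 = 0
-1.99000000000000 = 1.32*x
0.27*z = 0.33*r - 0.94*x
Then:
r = -37.29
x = -1.51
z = -40.32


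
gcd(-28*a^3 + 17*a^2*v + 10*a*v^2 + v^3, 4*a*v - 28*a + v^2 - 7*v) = 4*a + v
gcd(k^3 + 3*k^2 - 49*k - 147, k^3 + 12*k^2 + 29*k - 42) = k + 7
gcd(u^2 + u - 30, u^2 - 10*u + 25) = u - 5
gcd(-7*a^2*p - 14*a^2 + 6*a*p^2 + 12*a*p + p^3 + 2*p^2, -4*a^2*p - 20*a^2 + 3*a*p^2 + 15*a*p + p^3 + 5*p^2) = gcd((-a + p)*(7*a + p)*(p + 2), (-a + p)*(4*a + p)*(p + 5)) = -a + p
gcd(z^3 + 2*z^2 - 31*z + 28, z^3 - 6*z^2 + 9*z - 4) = z^2 - 5*z + 4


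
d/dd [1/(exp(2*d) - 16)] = -2*exp(2*d)/(exp(2*d) - 16)^2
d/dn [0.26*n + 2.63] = 0.260000000000000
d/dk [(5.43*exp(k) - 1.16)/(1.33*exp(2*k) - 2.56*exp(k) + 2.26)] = (-7.2219*exp(2*k) + 3.0856*exp(k) + 9.3022)*exp(k)/(1.7689*exp(4*k) - 6.8096*exp(3*k) + 12.5652*exp(2*k) - 11.5712*exp(k) + 5.1076)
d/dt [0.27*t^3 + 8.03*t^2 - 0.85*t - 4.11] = 0.81*t^2 + 16.06*t - 0.85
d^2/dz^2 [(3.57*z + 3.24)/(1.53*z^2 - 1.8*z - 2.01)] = ((2.9376 - 32.7726*z)*(-1.53*z^2 + 1.8*z + 2.01) - (3.06*z - 1.8)*(3.57*z + 3.24)*(6.12*z - 3.6))/(-1.53*z^2 + 1.8*z + 2.01)^3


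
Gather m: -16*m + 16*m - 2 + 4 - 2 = 0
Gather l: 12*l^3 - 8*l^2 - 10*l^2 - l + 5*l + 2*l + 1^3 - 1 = 12*l^3 - 18*l^2 + 6*l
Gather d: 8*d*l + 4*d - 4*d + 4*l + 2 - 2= 8*d*l + 4*l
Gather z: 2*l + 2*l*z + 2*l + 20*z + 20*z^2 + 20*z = 4*l + 20*z^2 + z*(2*l + 40)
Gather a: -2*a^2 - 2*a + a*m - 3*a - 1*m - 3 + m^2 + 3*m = -2*a^2 + a*(m - 5) + m^2 + 2*m - 3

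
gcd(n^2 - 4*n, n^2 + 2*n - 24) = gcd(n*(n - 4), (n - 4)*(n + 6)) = n - 4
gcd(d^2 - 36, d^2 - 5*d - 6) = d - 6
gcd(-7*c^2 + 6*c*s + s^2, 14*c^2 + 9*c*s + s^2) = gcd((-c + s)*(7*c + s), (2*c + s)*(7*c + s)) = 7*c + s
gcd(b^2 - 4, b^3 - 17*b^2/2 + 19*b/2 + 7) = b - 2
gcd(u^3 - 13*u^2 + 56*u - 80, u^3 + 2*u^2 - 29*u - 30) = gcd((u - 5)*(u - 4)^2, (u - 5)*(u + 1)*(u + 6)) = u - 5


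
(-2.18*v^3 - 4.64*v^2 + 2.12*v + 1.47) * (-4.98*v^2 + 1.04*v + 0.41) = 10.8564*v^5 + 20.84*v^4 - 16.277*v^3 - 7.0182*v^2 + 2.398*v + 0.6027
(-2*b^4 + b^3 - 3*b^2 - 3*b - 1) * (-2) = 4*b^4 - 2*b^3 + 6*b^2 + 6*b + 2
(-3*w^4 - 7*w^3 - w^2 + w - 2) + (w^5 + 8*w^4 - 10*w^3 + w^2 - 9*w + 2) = w^5 + 5*w^4 - 17*w^3 - 8*w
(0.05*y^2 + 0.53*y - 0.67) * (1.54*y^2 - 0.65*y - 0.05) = 0.077*y^4 + 0.7837*y^3 - 1.3788*y^2 + 0.409*y + 0.0335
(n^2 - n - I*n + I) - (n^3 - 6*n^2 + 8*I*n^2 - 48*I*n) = -n^3 + 7*n^2 - 8*I*n^2 - n + 47*I*n + I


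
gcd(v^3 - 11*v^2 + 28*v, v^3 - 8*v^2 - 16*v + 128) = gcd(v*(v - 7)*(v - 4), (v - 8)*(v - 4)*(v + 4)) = v - 4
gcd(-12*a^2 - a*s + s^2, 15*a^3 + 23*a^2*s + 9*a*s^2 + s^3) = 3*a + s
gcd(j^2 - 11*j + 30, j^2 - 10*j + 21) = 1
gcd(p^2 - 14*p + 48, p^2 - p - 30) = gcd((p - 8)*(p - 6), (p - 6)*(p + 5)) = p - 6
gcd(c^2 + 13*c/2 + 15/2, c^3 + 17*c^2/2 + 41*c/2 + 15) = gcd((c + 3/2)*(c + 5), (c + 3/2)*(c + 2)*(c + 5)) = c^2 + 13*c/2 + 15/2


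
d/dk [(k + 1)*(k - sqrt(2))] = 2*k - sqrt(2) + 1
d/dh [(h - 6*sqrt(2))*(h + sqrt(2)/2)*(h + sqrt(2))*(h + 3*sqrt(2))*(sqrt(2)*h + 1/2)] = 5*sqrt(2)*h^4 - 10*h^3 - 537*sqrt(2)*h^2/4 - 272*h - 129*sqrt(2)/2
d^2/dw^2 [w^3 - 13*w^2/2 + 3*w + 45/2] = 6*w - 13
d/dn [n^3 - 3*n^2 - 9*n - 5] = 3*n^2 - 6*n - 9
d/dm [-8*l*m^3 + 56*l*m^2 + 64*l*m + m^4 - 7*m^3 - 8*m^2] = -24*l*m^2 + 112*l*m + 64*l + 4*m^3 - 21*m^2 - 16*m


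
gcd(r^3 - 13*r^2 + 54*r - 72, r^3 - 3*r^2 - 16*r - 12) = r - 6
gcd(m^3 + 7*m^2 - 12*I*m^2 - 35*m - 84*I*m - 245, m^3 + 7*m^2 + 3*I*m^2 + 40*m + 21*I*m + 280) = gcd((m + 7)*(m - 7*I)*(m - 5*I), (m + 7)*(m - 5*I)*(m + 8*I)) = m^2 + m*(7 - 5*I) - 35*I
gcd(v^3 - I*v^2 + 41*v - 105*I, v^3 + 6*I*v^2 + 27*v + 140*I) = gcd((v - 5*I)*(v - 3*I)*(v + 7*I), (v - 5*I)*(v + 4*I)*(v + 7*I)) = v^2 + 2*I*v + 35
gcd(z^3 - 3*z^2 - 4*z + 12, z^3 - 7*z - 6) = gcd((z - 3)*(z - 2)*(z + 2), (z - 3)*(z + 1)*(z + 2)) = z^2 - z - 6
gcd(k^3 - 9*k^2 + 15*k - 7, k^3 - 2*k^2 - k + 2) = k - 1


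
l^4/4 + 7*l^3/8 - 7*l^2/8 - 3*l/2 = l*(l/4 + 1)*(l - 3/2)*(l + 1)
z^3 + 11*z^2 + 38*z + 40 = (z + 2)*(z + 4)*(z + 5)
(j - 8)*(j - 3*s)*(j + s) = j^3 - 2*j^2*s - 8*j^2 - 3*j*s^2 + 16*j*s + 24*s^2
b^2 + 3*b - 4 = (b - 1)*(b + 4)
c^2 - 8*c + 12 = (c - 6)*(c - 2)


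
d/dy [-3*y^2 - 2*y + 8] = -6*y - 2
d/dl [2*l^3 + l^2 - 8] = 2*l*(3*l + 1)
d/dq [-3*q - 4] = -3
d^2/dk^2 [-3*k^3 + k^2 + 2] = 2 - 18*k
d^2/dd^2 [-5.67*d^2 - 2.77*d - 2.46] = -11.3400000000000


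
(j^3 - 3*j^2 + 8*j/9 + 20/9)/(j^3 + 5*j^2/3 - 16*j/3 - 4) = (j - 5/3)/(j + 3)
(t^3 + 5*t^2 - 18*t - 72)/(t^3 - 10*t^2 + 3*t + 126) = (t^2 + 2*t - 24)/(t^2 - 13*t + 42)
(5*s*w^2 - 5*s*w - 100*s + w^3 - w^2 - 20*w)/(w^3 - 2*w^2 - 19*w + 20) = (5*s + w)/(w - 1)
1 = 1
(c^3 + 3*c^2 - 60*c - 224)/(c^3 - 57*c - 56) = (c + 4)/(c + 1)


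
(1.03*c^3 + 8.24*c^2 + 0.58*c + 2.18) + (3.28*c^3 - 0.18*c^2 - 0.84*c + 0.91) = 4.31*c^3 + 8.06*c^2 - 0.26*c + 3.09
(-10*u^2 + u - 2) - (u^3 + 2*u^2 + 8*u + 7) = -u^3 - 12*u^2 - 7*u - 9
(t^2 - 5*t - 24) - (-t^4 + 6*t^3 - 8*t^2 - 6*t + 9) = t^4 - 6*t^3 + 9*t^2 + t - 33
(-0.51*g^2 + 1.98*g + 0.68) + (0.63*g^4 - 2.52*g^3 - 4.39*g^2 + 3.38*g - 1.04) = 0.63*g^4 - 2.52*g^3 - 4.9*g^2 + 5.36*g - 0.36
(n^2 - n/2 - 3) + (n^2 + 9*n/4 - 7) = 2*n^2 + 7*n/4 - 10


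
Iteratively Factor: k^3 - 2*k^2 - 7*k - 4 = (k + 1)*(k^2 - 3*k - 4) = (k - 4)*(k + 1)*(k + 1)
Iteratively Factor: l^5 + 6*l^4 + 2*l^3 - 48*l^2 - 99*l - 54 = (l + 2)*(l^4 + 4*l^3 - 6*l^2 - 36*l - 27) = (l + 2)*(l + 3)*(l^3 + l^2 - 9*l - 9) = (l + 1)*(l + 2)*(l + 3)*(l^2 - 9) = (l + 1)*(l + 2)*(l + 3)^2*(l - 3)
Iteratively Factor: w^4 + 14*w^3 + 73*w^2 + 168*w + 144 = (w + 4)*(w^3 + 10*w^2 + 33*w + 36) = (w + 3)*(w + 4)*(w^2 + 7*w + 12) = (w + 3)^2*(w + 4)*(w + 4)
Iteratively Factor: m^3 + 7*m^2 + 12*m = (m + 3)*(m^2 + 4*m) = m*(m + 3)*(m + 4)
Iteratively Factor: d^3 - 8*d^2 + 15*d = (d - 3)*(d^2 - 5*d) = (d - 5)*(d - 3)*(d)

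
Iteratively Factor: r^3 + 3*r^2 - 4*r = (r - 1)*(r^2 + 4*r) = r*(r - 1)*(r + 4)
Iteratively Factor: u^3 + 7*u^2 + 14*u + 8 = (u + 2)*(u^2 + 5*u + 4) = (u + 2)*(u + 4)*(u + 1)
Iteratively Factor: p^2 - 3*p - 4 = (p + 1)*(p - 4)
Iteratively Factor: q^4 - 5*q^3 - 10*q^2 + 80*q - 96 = (q - 2)*(q^3 - 3*q^2 - 16*q + 48) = (q - 4)*(q - 2)*(q^2 + q - 12) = (q - 4)*(q - 2)*(q + 4)*(q - 3)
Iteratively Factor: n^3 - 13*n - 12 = (n + 3)*(n^2 - 3*n - 4) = (n + 1)*(n + 3)*(n - 4)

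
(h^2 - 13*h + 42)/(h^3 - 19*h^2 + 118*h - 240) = (h - 7)/(h^2 - 13*h + 40)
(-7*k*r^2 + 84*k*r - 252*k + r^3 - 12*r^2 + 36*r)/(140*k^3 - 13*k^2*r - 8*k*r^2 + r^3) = (r^2 - 12*r + 36)/(-20*k^2 - k*r + r^2)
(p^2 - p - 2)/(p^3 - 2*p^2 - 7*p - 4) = (p - 2)/(p^2 - 3*p - 4)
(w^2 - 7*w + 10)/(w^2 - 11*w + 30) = (w - 2)/(w - 6)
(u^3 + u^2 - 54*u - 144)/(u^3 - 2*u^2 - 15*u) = (u^2 - 2*u - 48)/(u*(u - 5))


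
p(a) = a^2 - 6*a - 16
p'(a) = 2*a - 6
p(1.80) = -23.56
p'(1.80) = -2.40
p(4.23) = -23.49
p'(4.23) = 2.46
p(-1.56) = -4.21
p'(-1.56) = -9.12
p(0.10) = -16.59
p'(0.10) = -5.80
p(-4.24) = 27.42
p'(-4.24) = -14.48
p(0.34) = -17.92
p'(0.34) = -5.32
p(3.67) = -24.55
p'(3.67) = 1.34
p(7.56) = -4.21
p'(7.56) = 9.12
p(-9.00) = 119.00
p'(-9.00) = -24.00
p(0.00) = -16.00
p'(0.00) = -6.00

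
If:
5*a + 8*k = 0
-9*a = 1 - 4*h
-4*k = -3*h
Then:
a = -3/37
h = 5/74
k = 15/296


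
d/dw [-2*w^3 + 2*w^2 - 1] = 2*w*(2 - 3*w)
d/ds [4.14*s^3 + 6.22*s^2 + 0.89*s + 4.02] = 12.42*s^2 + 12.44*s + 0.89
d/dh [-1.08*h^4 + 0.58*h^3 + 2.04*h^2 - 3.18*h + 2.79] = -4.32*h^3 + 1.74*h^2 + 4.08*h - 3.18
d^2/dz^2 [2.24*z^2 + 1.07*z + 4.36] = 4.48000000000000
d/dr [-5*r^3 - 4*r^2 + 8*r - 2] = -15*r^2 - 8*r + 8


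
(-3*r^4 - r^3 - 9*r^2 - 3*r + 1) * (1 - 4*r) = 12*r^5 + r^4 + 35*r^3 + 3*r^2 - 7*r + 1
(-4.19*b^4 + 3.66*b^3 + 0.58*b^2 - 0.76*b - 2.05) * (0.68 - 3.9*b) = 16.341*b^5 - 17.1232*b^4 + 0.2268*b^3 + 3.3584*b^2 + 7.4782*b - 1.394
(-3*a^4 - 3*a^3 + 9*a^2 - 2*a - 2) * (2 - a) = 3*a^5 - 3*a^4 - 15*a^3 + 20*a^2 - 2*a - 4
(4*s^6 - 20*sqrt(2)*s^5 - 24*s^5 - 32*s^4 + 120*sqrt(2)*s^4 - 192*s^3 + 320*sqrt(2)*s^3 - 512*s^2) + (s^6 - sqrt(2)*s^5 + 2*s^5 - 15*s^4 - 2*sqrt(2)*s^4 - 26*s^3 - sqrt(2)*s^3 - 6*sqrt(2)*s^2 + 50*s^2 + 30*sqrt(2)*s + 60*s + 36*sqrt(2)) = 5*s^6 - 21*sqrt(2)*s^5 - 22*s^5 - 47*s^4 + 118*sqrt(2)*s^4 - 218*s^3 + 319*sqrt(2)*s^3 - 462*s^2 - 6*sqrt(2)*s^2 + 30*sqrt(2)*s + 60*s + 36*sqrt(2)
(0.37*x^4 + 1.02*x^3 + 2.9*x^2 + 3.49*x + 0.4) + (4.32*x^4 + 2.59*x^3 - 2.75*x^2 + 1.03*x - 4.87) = 4.69*x^4 + 3.61*x^3 + 0.15*x^2 + 4.52*x - 4.47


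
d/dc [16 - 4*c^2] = -8*c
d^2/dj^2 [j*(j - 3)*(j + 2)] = 6*j - 2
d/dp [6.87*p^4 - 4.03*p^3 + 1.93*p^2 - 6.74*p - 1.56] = 27.48*p^3 - 12.09*p^2 + 3.86*p - 6.74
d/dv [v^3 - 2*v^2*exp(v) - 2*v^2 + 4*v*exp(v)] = -2*v^2*exp(v) + 3*v^2 - 4*v + 4*exp(v)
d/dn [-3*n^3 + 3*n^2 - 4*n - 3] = -9*n^2 + 6*n - 4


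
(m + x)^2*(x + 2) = m^2*x + 2*m^2 + 2*m*x^2 + 4*m*x + x^3 + 2*x^2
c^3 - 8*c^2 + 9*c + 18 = (c - 6)*(c - 3)*(c + 1)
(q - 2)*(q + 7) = q^2 + 5*q - 14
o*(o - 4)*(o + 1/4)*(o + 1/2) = o^4 - 13*o^3/4 - 23*o^2/8 - o/2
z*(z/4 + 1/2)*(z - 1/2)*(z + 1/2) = z^4/4 + z^3/2 - z^2/16 - z/8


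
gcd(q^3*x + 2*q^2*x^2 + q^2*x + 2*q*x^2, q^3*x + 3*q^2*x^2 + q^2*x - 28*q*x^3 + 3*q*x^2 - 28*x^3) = q*x + x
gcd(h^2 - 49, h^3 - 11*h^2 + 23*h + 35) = h - 7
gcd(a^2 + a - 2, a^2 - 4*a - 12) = a + 2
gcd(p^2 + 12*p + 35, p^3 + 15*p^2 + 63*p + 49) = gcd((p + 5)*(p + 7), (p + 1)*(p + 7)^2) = p + 7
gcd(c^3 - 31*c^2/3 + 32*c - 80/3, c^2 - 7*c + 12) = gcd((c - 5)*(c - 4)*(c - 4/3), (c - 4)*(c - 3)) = c - 4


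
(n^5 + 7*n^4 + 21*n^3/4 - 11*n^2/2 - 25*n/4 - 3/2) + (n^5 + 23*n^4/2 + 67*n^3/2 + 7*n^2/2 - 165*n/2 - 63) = 2*n^5 + 37*n^4/2 + 155*n^3/4 - 2*n^2 - 355*n/4 - 129/2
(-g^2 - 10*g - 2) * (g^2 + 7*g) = -g^4 - 17*g^3 - 72*g^2 - 14*g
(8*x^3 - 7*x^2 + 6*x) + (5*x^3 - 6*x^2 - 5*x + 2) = 13*x^3 - 13*x^2 + x + 2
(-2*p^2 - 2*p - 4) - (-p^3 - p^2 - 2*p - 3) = p^3 - p^2 - 1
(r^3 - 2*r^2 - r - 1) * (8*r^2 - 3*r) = 8*r^5 - 19*r^4 - 2*r^3 - 5*r^2 + 3*r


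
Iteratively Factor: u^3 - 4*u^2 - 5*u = (u + 1)*(u^2 - 5*u) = u*(u + 1)*(u - 5)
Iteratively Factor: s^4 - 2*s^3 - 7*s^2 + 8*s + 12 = (s - 2)*(s^3 - 7*s - 6) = (s - 2)*(s + 1)*(s^2 - s - 6) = (s - 2)*(s + 1)*(s + 2)*(s - 3)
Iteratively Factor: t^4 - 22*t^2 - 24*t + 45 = (t + 3)*(t^3 - 3*t^2 - 13*t + 15) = (t + 3)^2*(t^2 - 6*t + 5) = (t - 5)*(t + 3)^2*(t - 1)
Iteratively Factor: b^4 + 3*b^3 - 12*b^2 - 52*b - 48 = (b - 4)*(b^3 + 7*b^2 + 16*b + 12) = (b - 4)*(b + 2)*(b^2 + 5*b + 6) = (b - 4)*(b + 2)^2*(b + 3)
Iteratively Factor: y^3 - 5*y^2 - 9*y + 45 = (y + 3)*(y^2 - 8*y + 15) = (y - 5)*(y + 3)*(y - 3)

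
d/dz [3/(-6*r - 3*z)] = (2*r + z)^(-2)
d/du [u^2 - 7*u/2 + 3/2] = 2*u - 7/2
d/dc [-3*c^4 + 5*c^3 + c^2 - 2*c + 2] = -12*c^3 + 15*c^2 + 2*c - 2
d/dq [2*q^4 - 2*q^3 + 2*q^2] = 2*q*(4*q^2 - 3*q + 2)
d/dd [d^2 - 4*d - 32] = 2*d - 4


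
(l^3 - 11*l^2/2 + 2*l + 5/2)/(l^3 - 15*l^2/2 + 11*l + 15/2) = (l - 1)/(l - 3)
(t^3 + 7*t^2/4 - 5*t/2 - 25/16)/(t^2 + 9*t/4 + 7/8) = (8*t^2 + 10*t - 25)/(2*(4*t + 7))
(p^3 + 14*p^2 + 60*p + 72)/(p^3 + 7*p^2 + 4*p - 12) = (p + 6)/(p - 1)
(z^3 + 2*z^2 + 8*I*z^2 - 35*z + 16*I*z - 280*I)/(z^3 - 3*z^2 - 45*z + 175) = (z + 8*I)/(z - 5)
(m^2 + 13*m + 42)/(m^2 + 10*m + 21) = (m + 6)/(m + 3)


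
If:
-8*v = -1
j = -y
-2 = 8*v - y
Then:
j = -3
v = 1/8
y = 3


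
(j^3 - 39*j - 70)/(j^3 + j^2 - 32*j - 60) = (j - 7)/(j - 6)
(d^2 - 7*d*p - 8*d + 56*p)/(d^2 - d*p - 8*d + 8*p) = (-d + 7*p)/(-d + p)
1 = 1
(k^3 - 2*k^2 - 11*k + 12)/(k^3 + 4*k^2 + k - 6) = (k - 4)/(k + 2)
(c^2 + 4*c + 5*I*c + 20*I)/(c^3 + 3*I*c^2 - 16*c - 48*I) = (c + 5*I)/(c^2 + c*(-4 + 3*I) - 12*I)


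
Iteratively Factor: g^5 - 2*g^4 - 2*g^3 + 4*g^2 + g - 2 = (g + 1)*(g^4 - 3*g^3 + g^2 + 3*g - 2) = (g + 1)^2*(g^3 - 4*g^2 + 5*g - 2) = (g - 2)*(g + 1)^2*(g^2 - 2*g + 1) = (g - 2)*(g - 1)*(g + 1)^2*(g - 1)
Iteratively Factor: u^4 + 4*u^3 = (u)*(u^3 + 4*u^2) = u*(u + 4)*(u^2) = u^2*(u + 4)*(u)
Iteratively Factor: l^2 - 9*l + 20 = (l - 4)*(l - 5)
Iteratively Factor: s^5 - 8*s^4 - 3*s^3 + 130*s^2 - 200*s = (s + 4)*(s^4 - 12*s^3 + 45*s^2 - 50*s) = s*(s + 4)*(s^3 - 12*s^2 + 45*s - 50) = s*(s - 5)*(s + 4)*(s^2 - 7*s + 10) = s*(s - 5)^2*(s + 4)*(s - 2)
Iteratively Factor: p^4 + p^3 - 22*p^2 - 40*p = (p + 2)*(p^3 - p^2 - 20*p) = (p + 2)*(p + 4)*(p^2 - 5*p) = p*(p + 2)*(p + 4)*(p - 5)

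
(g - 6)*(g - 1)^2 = g^3 - 8*g^2 + 13*g - 6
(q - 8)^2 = q^2 - 16*q + 64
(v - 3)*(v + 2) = v^2 - v - 6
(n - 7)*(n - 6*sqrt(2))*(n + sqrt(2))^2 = n^4 - 7*n^3 - 4*sqrt(2)*n^3 - 22*n^2 + 28*sqrt(2)*n^2 - 12*sqrt(2)*n + 154*n + 84*sqrt(2)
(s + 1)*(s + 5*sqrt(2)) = s^2 + s + 5*sqrt(2)*s + 5*sqrt(2)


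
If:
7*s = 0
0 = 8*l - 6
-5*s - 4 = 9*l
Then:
No Solution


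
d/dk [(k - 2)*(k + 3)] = 2*k + 1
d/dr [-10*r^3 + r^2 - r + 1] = -30*r^2 + 2*r - 1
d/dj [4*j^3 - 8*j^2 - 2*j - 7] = 12*j^2 - 16*j - 2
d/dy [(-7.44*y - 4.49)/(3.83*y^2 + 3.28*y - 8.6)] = (28.4952*y^2 + 34.3934*y + 78.7112)/(14.6689*y^4 + 25.1248*y^3 - 55.1176*y^2 - 56.416*y + 73.96)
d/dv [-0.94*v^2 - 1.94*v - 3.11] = -1.88*v - 1.94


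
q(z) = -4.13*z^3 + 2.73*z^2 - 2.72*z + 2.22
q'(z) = -12.39*z^2 + 5.46*z - 2.72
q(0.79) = -0.26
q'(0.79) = -6.14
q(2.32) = -40.97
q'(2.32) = -56.74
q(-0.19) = 2.86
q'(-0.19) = -4.20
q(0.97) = -1.62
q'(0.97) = -9.08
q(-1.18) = 16.02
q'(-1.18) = -26.41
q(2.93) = -86.20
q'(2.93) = -93.09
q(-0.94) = 10.62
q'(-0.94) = -18.80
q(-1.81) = 40.58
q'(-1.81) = -53.19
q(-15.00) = 14596.02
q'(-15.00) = -2872.37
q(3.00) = -92.88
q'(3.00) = -97.85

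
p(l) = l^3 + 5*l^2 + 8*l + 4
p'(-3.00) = 5.00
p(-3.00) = -2.00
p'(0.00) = 8.00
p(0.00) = 4.00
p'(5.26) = 143.60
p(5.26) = 329.95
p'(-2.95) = 4.61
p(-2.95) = -1.76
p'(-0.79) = 1.97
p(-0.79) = 0.31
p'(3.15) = 69.27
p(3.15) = 110.07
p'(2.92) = 62.78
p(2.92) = 94.89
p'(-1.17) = 0.41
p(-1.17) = -0.12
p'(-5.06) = 34.21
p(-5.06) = -38.02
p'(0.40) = 12.48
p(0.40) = 8.06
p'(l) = 3*l^2 + 10*l + 8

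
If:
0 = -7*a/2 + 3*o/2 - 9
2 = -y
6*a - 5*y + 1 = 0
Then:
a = -11/6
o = 31/18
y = -2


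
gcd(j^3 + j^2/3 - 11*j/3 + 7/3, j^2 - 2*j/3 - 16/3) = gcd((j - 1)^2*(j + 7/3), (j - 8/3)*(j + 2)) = 1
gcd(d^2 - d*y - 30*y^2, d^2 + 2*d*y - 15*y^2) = d + 5*y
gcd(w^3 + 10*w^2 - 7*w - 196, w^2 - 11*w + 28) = w - 4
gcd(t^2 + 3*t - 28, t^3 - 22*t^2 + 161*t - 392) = 1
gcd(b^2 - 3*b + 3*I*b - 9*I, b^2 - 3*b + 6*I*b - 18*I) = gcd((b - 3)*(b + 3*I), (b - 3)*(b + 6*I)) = b - 3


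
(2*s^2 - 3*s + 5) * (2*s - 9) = 4*s^3 - 24*s^2 + 37*s - 45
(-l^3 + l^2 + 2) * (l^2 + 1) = -l^5 + l^4 - l^3 + 3*l^2 + 2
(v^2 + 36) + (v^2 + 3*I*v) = 2*v^2 + 3*I*v + 36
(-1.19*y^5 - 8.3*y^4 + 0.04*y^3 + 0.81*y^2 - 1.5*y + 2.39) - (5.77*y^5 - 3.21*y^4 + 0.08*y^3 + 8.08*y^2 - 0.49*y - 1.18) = -6.96*y^5 - 5.09*y^4 - 0.04*y^3 - 7.27*y^2 - 1.01*y + 3.57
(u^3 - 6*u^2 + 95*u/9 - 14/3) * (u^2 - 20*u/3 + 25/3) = u^5 - 38*u^4/3 + 530*u^3/9 - 3376*u^2/27 + 3215*u/27 - 350/9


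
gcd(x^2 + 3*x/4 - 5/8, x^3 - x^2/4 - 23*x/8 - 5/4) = x + 5/4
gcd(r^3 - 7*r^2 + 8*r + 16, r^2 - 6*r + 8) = r - 4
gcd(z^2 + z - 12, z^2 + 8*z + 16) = z + 4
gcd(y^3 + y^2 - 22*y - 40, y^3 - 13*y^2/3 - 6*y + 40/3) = y^2 - 3*y - 10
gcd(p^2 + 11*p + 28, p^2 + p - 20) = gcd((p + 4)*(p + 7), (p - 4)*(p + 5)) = 1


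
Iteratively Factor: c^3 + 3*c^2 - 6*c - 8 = (c + 1)*(c^2 + 2*c - 8) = (c + 1)*(c + 4)*(c - 2)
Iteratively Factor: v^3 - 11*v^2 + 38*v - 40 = (v - 4)*(v^2 - 7*v + 10) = (v - 5)*(v - 4)*(v - 2)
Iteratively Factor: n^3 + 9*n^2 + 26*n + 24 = (n + 4)*(n^2 + 5*n + 6) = (n + 2)*(n + 4)*(n + 3)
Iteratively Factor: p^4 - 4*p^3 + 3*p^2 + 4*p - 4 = (p - 1)*(p^3 - 3*p^2 + 4) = (p - 2)*(p - 1)*(p^2 - p - 2) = (p - 2)*(p - 1)*(p + 1)*(p - 2)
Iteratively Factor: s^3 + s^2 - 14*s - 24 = (s + 3)*(s^2 - 2*s - 8) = (s + 2)*(s + 3)*(s - 4)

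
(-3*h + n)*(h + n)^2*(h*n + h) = -3*h^4*n - 3*h^4 - 5*h^3*n^2 - 5*h^3*n - h^2*n^3 - h^2*n^2 + h*n^4 + h*n^3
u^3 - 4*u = u*(u - 2)*(u + 2)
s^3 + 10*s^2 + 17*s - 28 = (s - 1)*(s + 4)*(s + 7)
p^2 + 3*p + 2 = (p + 1)*(p + 2)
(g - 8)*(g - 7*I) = g^2 - 8*g - 7*I*g + 56*I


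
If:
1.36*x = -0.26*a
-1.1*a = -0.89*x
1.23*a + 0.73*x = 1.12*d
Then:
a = 0.00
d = 0.00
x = 0.00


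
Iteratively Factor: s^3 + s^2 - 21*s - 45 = (s - 5)*(s^2 + 6*s + 9) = (s - 5)*(s + 3)*(s + 3)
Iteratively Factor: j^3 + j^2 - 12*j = (j)*(j^2 + j - 12) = j*(j - 3)*(j + 4)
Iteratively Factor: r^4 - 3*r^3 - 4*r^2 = (r + 1)*(r^3 - 4*r^2) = r*(r + 1)*(r^2 - 4*r) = r*(r - 4)*(r + 1)*(r)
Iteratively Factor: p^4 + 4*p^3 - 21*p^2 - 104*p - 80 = (p - 5)*(p^3 + 9*p^2 + 24*p + 16) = (p - 5)*(p + 4)*(p^2 + 5*p + 4) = (p - 5)*(p + 4)^2*(p + 1)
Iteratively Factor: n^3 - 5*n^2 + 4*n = (n - 4)*(n^2 - n) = (n - 4)*(n - 1)*(n)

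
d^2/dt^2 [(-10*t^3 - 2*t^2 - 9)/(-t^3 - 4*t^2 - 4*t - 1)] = 2*(-38*t^6 - 120*t^5 - 30*t^4 + 362*t^3 + 636*t^2 + 435*t + 110)/(t^9 + 12*t^8 + 60*t^7 + 163*t^6 + 264*t^5 + 264*t^4 + 163*t^3 + 60*t^2 + 12*t + 1)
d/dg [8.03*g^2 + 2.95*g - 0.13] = 16.06*g + 2.95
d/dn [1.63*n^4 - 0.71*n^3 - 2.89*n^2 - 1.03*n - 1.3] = 6.52*n^3 - 2.13*n^2 - 5.78*n - 1.03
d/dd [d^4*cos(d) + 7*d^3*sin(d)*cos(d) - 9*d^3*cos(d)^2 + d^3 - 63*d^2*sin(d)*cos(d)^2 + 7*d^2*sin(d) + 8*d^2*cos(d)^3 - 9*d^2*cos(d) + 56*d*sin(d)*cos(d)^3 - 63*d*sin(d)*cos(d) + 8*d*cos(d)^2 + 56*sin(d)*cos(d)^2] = -d^4*sin(d) + 9*d^3*sin(2*d) + 4*d^3*cos(d) + 7*d^3*cos(2*d) + 3*d^2*sin(d) + 21*d^2*sin(2*d)/2 - 6*d^2*sin(3*d) - 35*d^2*cos(d)/4 - 27*d^2*cos(2*d)/2 - 189*d^2*cos(3*d)/4 - 21*d^2/2 - 35*d*sin(d)/2 - 8*d*sin(2*d) - 63*d*sin(3*d)/2 - 6*d*cos(d) + 56*d*cos(2*d)^2 - 35*d*cos(2*d) + 4*d*cos(3*d) - 28*d - 35*sin(2*d)/2 + 7*sin(4*d) + 14*cos(d) + 4*cos(2*d) + 42*cos(3*d) + 4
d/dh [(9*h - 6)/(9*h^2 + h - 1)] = 3*(-27*h^2 + 36*h - 1)/(81*h^4 + 18*h^3 - 17*h^2 - 2*h + 1)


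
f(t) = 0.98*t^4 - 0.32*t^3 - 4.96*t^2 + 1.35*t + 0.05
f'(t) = 3.92*t^3 - 0.96*t^2 - 9.92*t + 1.35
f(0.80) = -1.81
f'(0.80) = -5.19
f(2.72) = 14.23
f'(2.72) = 46.15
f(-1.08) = -5.46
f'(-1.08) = 6.01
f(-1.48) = -7.07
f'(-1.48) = 1.22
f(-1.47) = -7.06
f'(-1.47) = 1.41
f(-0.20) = -0.41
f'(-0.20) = 3.26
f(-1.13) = -5.75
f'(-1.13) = 5.68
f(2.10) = -2.89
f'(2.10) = 12.59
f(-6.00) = 1152.59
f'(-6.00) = -820.41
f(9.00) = 5806.94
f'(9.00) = 2691.99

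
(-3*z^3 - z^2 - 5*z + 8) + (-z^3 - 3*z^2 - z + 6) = -4*z^3 - 4*z^2 - 6*z + 14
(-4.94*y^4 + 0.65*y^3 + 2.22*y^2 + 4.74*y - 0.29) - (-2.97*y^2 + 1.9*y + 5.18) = -4.94*y^4 + 0.65*y^3 + 5.19*y^2 + 2.84*y - 5.47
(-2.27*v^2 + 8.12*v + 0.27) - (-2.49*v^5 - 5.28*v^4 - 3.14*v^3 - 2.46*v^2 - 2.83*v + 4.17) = 2.49*v^5 + 5.28*v^4 + 3.14*v^3 + 0.19*v^2 + 10.95*v - 3.9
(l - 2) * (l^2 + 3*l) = l^3 + l^2 - 6*l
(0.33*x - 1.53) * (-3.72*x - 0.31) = -1.2276*x^2 + 5.5893*x + 0.4743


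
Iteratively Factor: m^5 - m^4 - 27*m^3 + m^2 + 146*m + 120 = (m + 1)*(m^4 - 2*m^3 - 25*m^2 + 26*m + 120) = (m - 3)*(m + 1)*(m^3 + m^2 - 22*m - 40) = (m - 3)*(m + 1)*(m + 2)*(m^2 - m - 20) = (m - 3)*(m + 1)*(m + 2)*(m + 4)*(m - 5)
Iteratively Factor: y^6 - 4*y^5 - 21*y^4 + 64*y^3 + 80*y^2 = (y - 5)*(y^5 + y^4 - 16*y^3 - 16*y^2) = (y - 5)*(y + 1)*(y^4 - 16*y^2) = (y - 5)*(y + 1)*(y + 4)*(y^3 - 4*y^2) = y*(y - 5)*(y + 1)*(y + 4)*(y^2 - 4*y) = y*(y - 5)*(y - 4)*(y + 1)*(y + 4)*(y)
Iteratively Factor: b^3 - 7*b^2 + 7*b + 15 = (b + 1)*(b^2 - 8*b + 15) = (b - 3)*(b + 1)*(b - 5)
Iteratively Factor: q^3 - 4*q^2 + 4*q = (q - 2)*(q^2 - 2*q) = (q - 2)^2*(q)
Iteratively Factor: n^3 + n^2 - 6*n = (n)*(n^2 + n - 6) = n*(n - 2)*(n + 3)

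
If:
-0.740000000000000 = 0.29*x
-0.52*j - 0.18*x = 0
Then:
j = 0.88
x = -2.55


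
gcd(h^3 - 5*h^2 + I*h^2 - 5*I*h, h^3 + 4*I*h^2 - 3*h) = h^2 + I*h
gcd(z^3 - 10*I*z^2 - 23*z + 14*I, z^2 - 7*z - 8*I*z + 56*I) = 1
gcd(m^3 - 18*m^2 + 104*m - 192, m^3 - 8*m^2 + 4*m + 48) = m^2 - 10*m + 24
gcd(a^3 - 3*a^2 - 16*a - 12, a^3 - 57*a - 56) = a + 1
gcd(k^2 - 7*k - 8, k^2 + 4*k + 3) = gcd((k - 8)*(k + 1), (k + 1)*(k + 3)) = k + 1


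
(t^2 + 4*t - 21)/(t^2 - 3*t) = (t + 7)/t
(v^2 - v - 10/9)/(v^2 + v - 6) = (v^2 - v - 10/9)/(v^2 + v - 6)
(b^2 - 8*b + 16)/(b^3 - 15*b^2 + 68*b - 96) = (b - 4)/(b^2 - 11*b + 24)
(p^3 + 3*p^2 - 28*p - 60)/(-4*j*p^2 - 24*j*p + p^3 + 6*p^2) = (p^2 - 3*p - 10)/(p*(-4*j + p))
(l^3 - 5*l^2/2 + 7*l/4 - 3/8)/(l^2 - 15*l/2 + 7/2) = (l^2 - 2*l + 3/4)/(l - 7)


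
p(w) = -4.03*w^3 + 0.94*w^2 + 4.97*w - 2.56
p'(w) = -12.09*w^2 + 1.88*w + 4.97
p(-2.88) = 87.19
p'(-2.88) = -100.72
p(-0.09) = -3.00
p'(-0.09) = 4.70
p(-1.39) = 3.17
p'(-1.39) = -21.00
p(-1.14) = -1.03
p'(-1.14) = -12.89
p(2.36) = -38.57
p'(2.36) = -57.93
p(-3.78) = 209.75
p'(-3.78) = -174.88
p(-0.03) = -2.71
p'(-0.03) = 4.90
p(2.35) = -37.99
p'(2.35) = -57.38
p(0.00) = -2.56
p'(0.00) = 4.97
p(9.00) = -2819.56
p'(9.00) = -957.40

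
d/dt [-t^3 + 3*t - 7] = 3 - 3*t^2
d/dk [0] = 0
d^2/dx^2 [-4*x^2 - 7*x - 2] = -8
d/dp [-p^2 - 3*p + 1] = -2*p - 3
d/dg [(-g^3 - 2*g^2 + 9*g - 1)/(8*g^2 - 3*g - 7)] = (-8*g^4 + 6*g^3 - 45*g^2 + 44*g - 66)/(64*g^4 - 48*g^3 - 103*g^2 + 42*g + 49)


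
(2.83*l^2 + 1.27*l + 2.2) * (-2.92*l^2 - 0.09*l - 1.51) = -8.2636*l^4 - 3.9631*l^3 - 10.8116*l^2 - 2.1157*l - 3.322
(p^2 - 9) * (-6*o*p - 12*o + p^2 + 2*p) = -6*o*p^3 - 12*o*p^2 + 54*o*p + 108*o + p^4 + 2*p^3 - 9*p^2 - 18*p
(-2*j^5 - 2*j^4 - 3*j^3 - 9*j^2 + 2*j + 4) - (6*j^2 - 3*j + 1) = -2*j^5 - 2*j^4 - 3*j^3 - 15*j^2 + 5*j + 3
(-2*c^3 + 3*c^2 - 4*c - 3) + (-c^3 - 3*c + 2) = -3*c^3 + 3*c^2 - 7*c - 1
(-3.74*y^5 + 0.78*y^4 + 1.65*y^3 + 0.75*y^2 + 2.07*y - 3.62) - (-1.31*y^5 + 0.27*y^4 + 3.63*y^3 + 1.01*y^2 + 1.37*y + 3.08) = -2.43*y^5 + 0.51*y^4 - 1.98*y^3 - 0.26*y^2 + 0.7*y - 6.7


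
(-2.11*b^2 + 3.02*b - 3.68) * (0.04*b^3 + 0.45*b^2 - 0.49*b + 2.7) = -0.0844*b^5 - 0.8287*b^4 + 2.2457*b^3 - 8.8328*b^2 + 9.9572*b - 9.936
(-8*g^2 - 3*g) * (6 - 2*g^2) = 16*g^4 + 6*g^3 - 48*g^2 - 18*g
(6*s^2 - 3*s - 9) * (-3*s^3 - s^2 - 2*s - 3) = -18*s^5 + 3*s^4 + 18*s^3 - 3*s^2 + 27*s + 27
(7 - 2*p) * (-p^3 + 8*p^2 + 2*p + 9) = 2*p^4 - 23*p^3 + 52*p^2 - 4*p + 63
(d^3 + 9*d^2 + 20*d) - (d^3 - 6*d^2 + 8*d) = 15*d^2 + 12*d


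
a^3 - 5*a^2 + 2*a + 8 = (a - 4)*(a - 2)*(a + 1)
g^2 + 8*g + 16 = (g + 4)^2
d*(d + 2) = d^2 + 2*d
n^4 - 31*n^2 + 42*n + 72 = (n - 4)*(n - 3)*(n + 1)*(n + 6)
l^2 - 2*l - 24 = (l - 6)*(l + 4)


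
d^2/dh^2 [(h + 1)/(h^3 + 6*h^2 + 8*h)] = 2*(3*h^5 + 24*h^4 + 76*h^3 + 132*h^2 + 144*h + 64)/(h^3*(h^6 + 18*h^5 + 132*h^4 + 504*h^3 + 1056*h^2 + 1152*h + 512))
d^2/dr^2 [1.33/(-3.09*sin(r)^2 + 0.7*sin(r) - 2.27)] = (50.795892*sin(r)^4 - 8.63037*sin(r)^3 - 112.858214*sin(r)^2 + 19.37411*sin(r) + 17.354638)/(3.09*sin(r)^2 - 0.7*sin(r) + 2.27)^3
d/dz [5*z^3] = 15*z^2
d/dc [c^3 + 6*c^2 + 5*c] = 3*c^2 + 12*c + 5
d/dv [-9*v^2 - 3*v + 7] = -18*v - 3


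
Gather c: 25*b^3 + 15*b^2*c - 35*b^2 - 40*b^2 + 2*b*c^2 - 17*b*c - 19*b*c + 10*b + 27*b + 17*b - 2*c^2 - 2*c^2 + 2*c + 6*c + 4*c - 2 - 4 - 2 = 25*b^3 - 75*b^2 + 54*b + c^2*(2*b - 4) + c*(15*b^2 - 36*b + 12) - 8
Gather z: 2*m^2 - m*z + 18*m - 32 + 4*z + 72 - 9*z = 2*m^2 + 18*m + z*(-m - 5) + 40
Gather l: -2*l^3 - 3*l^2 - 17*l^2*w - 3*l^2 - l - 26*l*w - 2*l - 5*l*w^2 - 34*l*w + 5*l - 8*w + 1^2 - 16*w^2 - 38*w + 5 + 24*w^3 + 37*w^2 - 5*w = -2*l^3 + l^2*(-17*w - 6) + l*(-5*w^2 - 60*w + 2) + 24*w^3 + 21*w^2 - 51*w + 6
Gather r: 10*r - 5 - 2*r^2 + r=-2*r^2 + 11*r - 5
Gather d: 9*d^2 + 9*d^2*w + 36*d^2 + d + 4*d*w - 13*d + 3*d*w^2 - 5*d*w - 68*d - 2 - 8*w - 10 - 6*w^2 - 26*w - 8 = d^2*(9*w + 45) + d*(3*w^2 - w - 80) - 6*w^2 - 34*w - 20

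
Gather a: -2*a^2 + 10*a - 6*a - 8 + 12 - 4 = -2*a^2 + 4*a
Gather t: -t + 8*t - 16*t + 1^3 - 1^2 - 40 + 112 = 72 - 9*t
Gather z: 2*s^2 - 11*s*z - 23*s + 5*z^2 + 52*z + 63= 2*s^2 - 23*s + 5*z^2 + z*(52 - 11*s) + 63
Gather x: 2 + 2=4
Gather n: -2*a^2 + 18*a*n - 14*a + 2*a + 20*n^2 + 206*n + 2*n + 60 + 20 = -2*a^2 - 12*a + 20*n^2 + n*(18*a + 208) + 80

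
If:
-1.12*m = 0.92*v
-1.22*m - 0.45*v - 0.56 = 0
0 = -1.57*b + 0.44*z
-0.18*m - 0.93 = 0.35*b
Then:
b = -2.23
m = -0.83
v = 1.01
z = -7.95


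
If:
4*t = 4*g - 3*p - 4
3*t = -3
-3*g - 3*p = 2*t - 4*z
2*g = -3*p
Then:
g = 0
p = 0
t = -1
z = -1/2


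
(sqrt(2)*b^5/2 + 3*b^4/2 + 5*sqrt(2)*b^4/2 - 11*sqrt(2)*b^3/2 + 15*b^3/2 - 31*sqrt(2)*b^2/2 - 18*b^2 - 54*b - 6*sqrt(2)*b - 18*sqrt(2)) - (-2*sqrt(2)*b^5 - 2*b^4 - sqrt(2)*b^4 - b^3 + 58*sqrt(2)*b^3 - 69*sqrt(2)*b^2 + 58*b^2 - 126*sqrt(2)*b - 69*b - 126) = 5*sqrt(2)*b^5/2 + 7*b^4/2 + 7*sqrt(2)*b^4/2 - 127*sqrt(2)*b^3/2 + 17*b^3/2 - 76*b^2 + 107*sqrt(2)*b^2/2 + 15*b + 120*sqrt(2)*b - 18*sqrt(2) + 126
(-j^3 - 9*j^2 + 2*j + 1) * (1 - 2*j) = 2*j^4 + 17*j^3 - 13*j^2 + 1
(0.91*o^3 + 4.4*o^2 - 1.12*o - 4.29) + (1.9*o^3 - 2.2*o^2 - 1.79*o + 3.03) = 2.81*o^3 + 2.2*o^2 - 2.91*o - 1.26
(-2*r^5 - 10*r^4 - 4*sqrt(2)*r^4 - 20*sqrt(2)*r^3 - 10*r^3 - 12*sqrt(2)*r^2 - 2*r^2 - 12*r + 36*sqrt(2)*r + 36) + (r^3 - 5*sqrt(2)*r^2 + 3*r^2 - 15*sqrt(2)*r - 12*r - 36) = -2*r^5 - 10*r^4 - 4*sqrt(2)*r^4 - 20*sqrt(2)*r^3 - 9*r^3 - 17*sqrt(2)*r^2 + r^2 - 24*r + 21*sqrt(2)*r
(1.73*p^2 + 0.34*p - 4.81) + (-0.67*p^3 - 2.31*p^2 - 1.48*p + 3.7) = -0.67*p^3 - 0.58*p^2 - 1.14*p - 1.11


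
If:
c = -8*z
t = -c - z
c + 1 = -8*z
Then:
No Solution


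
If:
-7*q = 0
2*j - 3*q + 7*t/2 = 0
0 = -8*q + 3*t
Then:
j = 0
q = 0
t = 0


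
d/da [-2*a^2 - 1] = -4*a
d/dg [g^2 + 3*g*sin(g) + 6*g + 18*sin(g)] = 3*g*cos(g) + 2*g + 3*sin(g) + 18*cos(g) + 6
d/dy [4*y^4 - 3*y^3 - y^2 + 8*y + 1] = 16*y^3 - 9*y^2 - 2*y + 8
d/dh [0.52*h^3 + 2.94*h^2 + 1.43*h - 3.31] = 1.56*h^2 + 5.88*h + 1.43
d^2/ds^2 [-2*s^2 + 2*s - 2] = -4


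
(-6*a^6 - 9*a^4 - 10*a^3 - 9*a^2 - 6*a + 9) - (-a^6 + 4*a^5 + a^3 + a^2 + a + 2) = -5*a^6 - 4*a^5 - 9*a^4 - 11*a^3 - 10*a^2 - 7*a + 7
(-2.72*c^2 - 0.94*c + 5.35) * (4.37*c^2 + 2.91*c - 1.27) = -11.8864*c^4 - 12.023*c^3 + 24.0985*c^2 + 16.7623*c - 6.7945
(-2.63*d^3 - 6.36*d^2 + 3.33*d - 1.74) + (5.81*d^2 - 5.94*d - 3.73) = -2.63*d^3 - 0.550000000000001*d^2 - 2.61*d - 5.47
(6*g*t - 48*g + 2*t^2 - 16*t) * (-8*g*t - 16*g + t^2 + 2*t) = -48*g^2*t^2 + 288*g^2*t + 768*g^2 - 10*g*t^3 + 60*g*t^2 + 160*g*t + 2*t^4 - 12*t^3 - 32*t^2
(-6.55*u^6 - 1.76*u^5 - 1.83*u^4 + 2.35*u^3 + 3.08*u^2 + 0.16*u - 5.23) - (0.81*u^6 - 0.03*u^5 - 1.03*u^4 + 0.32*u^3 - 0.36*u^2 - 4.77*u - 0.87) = -7.36*u^6 - 1.73*u^5 - 0.8*u^4 + 2.03*u^3 + 3.44*u^2 + 4.93*u - 4.36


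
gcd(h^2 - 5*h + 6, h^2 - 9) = h - 3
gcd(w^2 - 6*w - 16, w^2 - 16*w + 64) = w - 8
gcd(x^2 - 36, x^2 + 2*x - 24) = x + 6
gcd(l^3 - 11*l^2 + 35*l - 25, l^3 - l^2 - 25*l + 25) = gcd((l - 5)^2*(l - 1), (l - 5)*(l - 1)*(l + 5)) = l^2 - 6*l + 5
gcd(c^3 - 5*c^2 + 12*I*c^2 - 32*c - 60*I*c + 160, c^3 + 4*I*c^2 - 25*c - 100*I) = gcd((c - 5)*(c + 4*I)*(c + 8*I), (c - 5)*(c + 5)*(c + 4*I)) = c^2 + c*(-5 + 4*I) - 20*I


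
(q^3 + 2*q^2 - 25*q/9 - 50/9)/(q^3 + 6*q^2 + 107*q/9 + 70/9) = (3*q - 5)/(3*q + 7)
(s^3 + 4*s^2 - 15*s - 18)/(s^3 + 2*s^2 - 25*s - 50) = (s^3 + 4*s^2 - 15*s - 18)/(s^3 + 2*s^2 - 25*s - 50)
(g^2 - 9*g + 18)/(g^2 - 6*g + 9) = (g - 6)/(g - 3)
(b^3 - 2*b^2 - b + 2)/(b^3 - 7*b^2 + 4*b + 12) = (b - 1)/(b - 6)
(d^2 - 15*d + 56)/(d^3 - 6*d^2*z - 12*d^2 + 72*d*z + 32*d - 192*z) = (7 - d)/(-d^2 + 6*d*z + 4*d - 24*z)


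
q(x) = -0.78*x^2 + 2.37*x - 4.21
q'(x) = 2.37 - 1.56*x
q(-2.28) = -13.67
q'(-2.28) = 5.93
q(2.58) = -3.29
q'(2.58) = -1.65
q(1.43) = -2.42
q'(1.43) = 0.14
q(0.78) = -2.84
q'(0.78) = 1.15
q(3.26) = -4.77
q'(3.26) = -2.72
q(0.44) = -3.32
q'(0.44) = 1.68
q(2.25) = -2.83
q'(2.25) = -1.14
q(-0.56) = -5.78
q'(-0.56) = 3.24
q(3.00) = -4.12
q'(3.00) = -2.31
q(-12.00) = -144.97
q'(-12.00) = 21.09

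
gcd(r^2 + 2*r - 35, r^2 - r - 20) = r - 5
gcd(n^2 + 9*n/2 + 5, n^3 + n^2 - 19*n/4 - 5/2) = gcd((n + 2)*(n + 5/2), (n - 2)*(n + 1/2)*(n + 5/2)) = n + 5/2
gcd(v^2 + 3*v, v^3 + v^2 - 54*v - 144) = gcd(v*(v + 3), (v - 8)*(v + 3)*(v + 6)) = v + 3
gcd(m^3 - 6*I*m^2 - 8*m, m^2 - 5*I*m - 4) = m - 4*I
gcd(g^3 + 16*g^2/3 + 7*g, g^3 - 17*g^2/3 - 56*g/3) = g^2 + 7*g/3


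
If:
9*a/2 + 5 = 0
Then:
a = -10/9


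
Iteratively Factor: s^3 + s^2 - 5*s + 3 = (s + 3)*(s^2 - 2*s + 1) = (s - 1)*(s + 3)*(s - 1)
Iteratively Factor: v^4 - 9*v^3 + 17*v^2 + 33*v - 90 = (v + 2)*(v^3 - 11*v^2 + 39*v - 45) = (v - 5)*(v + 2)*(v^2 - 6*v + 9) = (v - 5)*(v - 3)*(v + 2)*(v - 3)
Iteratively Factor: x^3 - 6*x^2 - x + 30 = (x + 2)*(x^2 - 8*x + 15) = (x - 3)*(x + 2)*(x - 5)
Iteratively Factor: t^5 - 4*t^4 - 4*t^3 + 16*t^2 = (t - 2)*(t^4 - 2*t^3 - 8*t^2) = t*(t - 2)*(t^3 - 2*t^2 - 8*t) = t^2*(t - 2)*(t^2 - 2*t - 8) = t^2*(t - 2)*(t + 2)*(t - 4)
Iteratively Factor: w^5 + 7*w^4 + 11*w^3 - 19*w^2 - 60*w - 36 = (w + 3)*(w^4 + 4*w^3 - w^2 - 16*w - 12) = (w + 3)^2*(w^3 + w^2 - 4*w - 4) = (w + 1)*(w + 3)^2*(w^2 - 4) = (w - 2)*(w + 1)*(w + 3)^2*(w + 2)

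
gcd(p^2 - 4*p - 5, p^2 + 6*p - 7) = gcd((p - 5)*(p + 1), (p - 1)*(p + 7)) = 1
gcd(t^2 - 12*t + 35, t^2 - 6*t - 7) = t - 7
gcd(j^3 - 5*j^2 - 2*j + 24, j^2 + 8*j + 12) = j + 2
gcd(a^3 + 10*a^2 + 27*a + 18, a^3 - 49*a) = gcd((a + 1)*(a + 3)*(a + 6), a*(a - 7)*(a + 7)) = 1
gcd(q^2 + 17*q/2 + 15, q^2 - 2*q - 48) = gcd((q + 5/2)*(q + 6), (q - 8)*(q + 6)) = q + 6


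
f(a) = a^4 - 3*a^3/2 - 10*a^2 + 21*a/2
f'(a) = 4*a^3 - 9*a^2/2 - 20*a + 21/2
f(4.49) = 116.20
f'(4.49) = 192.05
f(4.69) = 158.37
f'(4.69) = 230.36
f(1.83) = -12.25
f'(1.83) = -16.66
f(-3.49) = 53.67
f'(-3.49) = -144.54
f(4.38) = 96.15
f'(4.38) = 172.68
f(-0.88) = -15.36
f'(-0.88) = 21.89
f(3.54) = 2.35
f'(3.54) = 60.76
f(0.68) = 2.26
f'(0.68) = -3.92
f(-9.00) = 6750.00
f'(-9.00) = -3090.00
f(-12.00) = 21762.00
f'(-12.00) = -7309.50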